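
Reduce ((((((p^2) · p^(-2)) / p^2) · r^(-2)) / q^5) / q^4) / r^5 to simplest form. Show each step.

((((((p^2) · p^(-2)) / p^2) · r^(-2)) / q^5) / q^4) / r^5
= ((((p^0 / p^2) · r^(-2)) / q^5) / q^4) / r^5    [product of powers]
= (((p^(-2) · r^(-2)) / q^5) / q^4) / r^5    [quotient of powers]
= p^(-2)q^(-9)r^(-7)    [quotient of powers; product of powers]

p^(-2)q^(-9)r^(-7)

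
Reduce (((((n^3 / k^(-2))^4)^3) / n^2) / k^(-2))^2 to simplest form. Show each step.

(((((n^3 / k^(-2))^4)^3) / n^2) / k^(-2))^2
= (((((n^3 / k^(-2))^4)^3) / n^2)^2) / ((k^(-2))^2)    [power of a quotient]
= (((((n^3 / k^(-2))^4)^3)^2) / ((n^2)^2)) / ((k^(-2))^2)    [power of a quotient]
= ((((n^3 / k^(-2))^4)^6) / ((n^2)^2)) / ((k^(-2))^2)    [power of a power]
= (((n^3 / k^(-2))^24) / ((n^2)^2)) / ((k^(-2))^2)    [power of a power]
= ((((n^3)^24) / ((k^(-2))^24)) / ((n^2)^2)) / ((k^(-2))^2)    [power of a quotient]
= ((n^72 / ((k^(-2))^24)) / ((n^2)^2)) / ((k^(-2))^2)    [power of a power]
= ((n^72 / k^(-48)) / ((n^2)^2)) / ((k^(-2))^2)    [power of a power]
= ((n^72 / k^(-48)) / n^4) / ((k^(-2))^2)    [power of a power]
= ((n^72 / k^(-48)) / n^4) / k^(-4)    [power of a power]
= k^52·n^68    [quotient of powers; product of powers]

k^52·n^68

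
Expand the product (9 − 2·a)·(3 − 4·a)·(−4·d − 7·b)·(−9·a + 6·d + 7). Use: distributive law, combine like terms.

(9 − 2·a)·(3 − 4·a)·(−4·d − 7·b)·(−9·a + 6·d + 7)
= (27 − 36·a − 6·a + 8·a²)·(−4·d − 7·b)·(−9·a + 6·d + 7)    [distributive law]
= (27 − 42·a + 8·a²)·(−4·d − 7·b)·(−9·a + 6·d + 7)    [combine like terms]
= (−108·d − 189·b + 168·a·d + 294·a·b − 32·a²·d − 56·a²·b)·(−9·a + 6·d + 7)    [distributive law]
= 972·a·d − 648·d² − 756·d + 1701·a·b − 1134·b·d − 1323·b − 1512·a²·d + 1008·a·d² + 1176·a·d − 2646·a²·b + 1764·a·b·d + 2058·a·b + 288·a³·d − 192·a²·d² − 224·a²·d + 504·a³·b − 336·a²·b·d − 392·a²·b    [distributive law]
= 2148·a·d − 648·d² − 756·d + 3759·a·b − 1134·b·d − 1323·b − 1736·a²·d + 1008·a·d² − 3038·a²·b + 1764·a·b·d + 288·a³·d − 192·a²·d² + 504·a³·b − 336·a²·b·d    [combine like terms]

2148·a·d − 648·d² − 756·d + 3759·a·b − 1134·b·d − 1323·b − 1736·a²·d + 1008·a·d² − 3038·a²·b + 1764·a·b·d + 288·a³·d − 192·a²·d² + 504·a³·b − 336·a²·b·d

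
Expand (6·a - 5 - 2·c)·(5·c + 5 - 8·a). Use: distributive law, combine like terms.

46·a·c + 70·a - 48·a^2 - 35·c - 25 - 10·c^2

(6·a - 5 - 2·c)·(5·c + 5 - 8·a)
= 30·a·c + 30·a - 48·a^2 - 25·c - 25 + 40·a - 10·c^2 - 10·c + 16·a·c    [distributive law]
= 46·a·c + 70·a - 48·a^2 - 35·c - 25 - 10·c^2    [combine like terms]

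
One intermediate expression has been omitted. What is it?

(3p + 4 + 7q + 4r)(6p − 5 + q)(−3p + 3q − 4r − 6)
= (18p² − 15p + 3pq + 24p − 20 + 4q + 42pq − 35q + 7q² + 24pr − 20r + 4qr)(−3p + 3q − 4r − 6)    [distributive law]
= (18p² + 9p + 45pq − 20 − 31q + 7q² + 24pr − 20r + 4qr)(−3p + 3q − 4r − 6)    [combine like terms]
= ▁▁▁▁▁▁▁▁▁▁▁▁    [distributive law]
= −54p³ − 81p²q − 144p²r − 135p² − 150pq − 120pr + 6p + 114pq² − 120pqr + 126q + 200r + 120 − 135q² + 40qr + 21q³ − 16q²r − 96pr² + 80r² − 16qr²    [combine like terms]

After distributive law, the bracketed line is:

−54p³ + 54p²q − 72p²r − 108p² − 27p² + 27pq − 36pr − 54p − 135p²q + 135pq² − 180pqr − 270pq + 60p − 60q + 80r + 120 + 93pq − 93q² + 124qr + 186q − 21pq² + 21q³ − 28q²r − 42q² − 72p²r + 72pqr − 96pr² − 144pr + 60pr − 60qr + 80r² + 120r − 12pqr + 12q²r − 16qr² − 24qr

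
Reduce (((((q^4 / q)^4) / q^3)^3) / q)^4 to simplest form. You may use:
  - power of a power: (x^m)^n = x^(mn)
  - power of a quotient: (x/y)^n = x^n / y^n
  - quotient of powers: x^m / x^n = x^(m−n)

q^104

(((((q^4 / q)^4) / q^3)^3) / q)^4
= (((((q^4 / q)^4) / q^3)^3)^4) / (q^4)    [power of a quotient]
= ((((q^4 / q)^4) / q^3)^12) / (q^4)    [power of a power]
= ((((q^4 / q)^4)^12) / ((q^3)^12)) / (q^4)    [power of a quotient]
= (((q^4 / q)^48) / ((q^3)^12)) / (q^4)    [power of a power]
= ((((q^4)^48) / (q^48)) / ((q^3)^12)) / (q^4)    [power of a quotient]
= ((q^192 / (q^48)) / ((q^3)^12)) / (q^4)    [power of a power]
= (q^144 / ((q^3)^12)) / (q^4)    [quotient of powers]
= (q^144 / q^36) / (q^4)    [power of a power]
= q^108 / (q^4)    [quotient of powers]
= q^104    [quotient of powers]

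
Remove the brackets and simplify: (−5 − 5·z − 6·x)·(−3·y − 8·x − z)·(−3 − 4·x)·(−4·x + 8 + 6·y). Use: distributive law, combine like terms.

−1452·x·y − 360·y − 270·y^2 − 1944·x^2·y − 684·x·y^2 − 1952·x^2 − 960·x − 320·x^3 − 1204·x·z − 120·z − 450·y·z − 840·x^2·z − 1248·x·y·z − 270·y^2·z − 864·x^2·y·z − 360·x·y^2·z + 736·x^3·z − 100·x·z^2 − 120·z^2 − 90·y·z^2 + 80·x^2·z^2 − 120·x·y·z^2 − 864·x^3·y − 432·x^2·y^2 + 768·x^4

(−5 − 5·z − 6·x)·(−3·y − 8·x − z)·(−3 − 4·x)·(−4·x + 8 + 6·y)
= (15·y + 40·x + 5·z + 15·y·z + 40·x·z + 5·z^2 + 18·x·y + 48·x^2 + 6·x·z)·(−3 − 4·x)·(−4·x + 8 + 6·y)    [distributive law]
= (15·y + 40·x + 5·z + 15·y·z + 46·x·z + 5·z^2 + 18·x·y + 48·x^2)·(−3 − 4·x)·(−4·x + 8 + 6·y)    [combine like terms]
= (−45·y − 60·x·y − 120·x − 160·x^2 − 15·z − 20·x·z − 45·y·z − 60·x·y·z − 138·x·z − 184·x^2·z − 15·z^2 − 20·x·z^2 − 54·x·y − 72·x^2·y − 144·x^2 − 192·x^3)·(−4·x + 8 + 6·y)    [distributive law]
= (−45·y − 114·x·y − 120·x − 304·x^2 − 15·z − 158·x·z − 45·y·z − 60·x·y·z − 184·x^2·z − 15·z^2 − 20·x·z^2 − 72·x^2·y − 192·x^3)·(−4·x + 8 + 6·y)    [combine like terms]
= 180·x·y − 360·y − 270·y^2 + 456·x^2·y − 912·x·y − 684·x·y^2 + 480·x^2 − 960·x − 720·x·y + 1216·x^3 − 2432·x^2 − 1824·x^2·y + 60·x·z − 120·z − 90·y·z + 632·x^2·z − 1264·x·z − 948·x·y·z + 180·x·y·z − 360·y·z − 270·y^2·z + 240·x^2·y·z − 480·x·y·z − 360·x·y^2·z + 736·x^3·z − 1472·x^2·z − 1104·x^2·y·z + 60·x·z^2 − 120·z^2 − 90·y·z^2 + 80·x^2·z^2 − 160·x·z^2 − 120·x·y·z^2 + 288·x^3·y − 576·x^2·y − 432·x^2·y^2 + 768·x^4 − 1536·x^3 − 1152·x^3·y    [distributive law]
= −1452·x·y − 360·y − 270·y^2 − 1944·x^2·y − 684·x·y^2 − 1952·x^2 − 960·x − 320·x^3 − 1204·x·z − 120·z − 450·y·z − 840·x^2·z − 1248·x·y·z − 270·y^2·z − 864·x^2·y·z − 360·x·y^2·z + 736·x^3·z − 100·x·z^2 − 120·z^2 − 90·y·z^2 + 80·x^2·z^2 − 120·x·y·z^2 − 864·x^3·y − 432·x^2·y^2 + 768·x^4    [combine like terms]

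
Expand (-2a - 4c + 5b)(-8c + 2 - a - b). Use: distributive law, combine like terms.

20ac - 4a + 2a² - 3ab + 32c² - 8c - 36bc + 10b - 5b²

(-2a - 4c + 5b)(-8c + 2 - a - b)
= 16ac - 4a + 2a² + 2ab + 32c² - 8c + 4ac + 4bc - 40bc + 10b - 5ab - 5b²    [distributive law]
= 20ac - 4a + 2a² - 3ab + 32c² - 8c - 36bc + 10b - 5b²    [combine like terms]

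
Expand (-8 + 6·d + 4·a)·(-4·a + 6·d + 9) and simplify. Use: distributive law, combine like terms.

68·a + 6·d - 72 + 36·d^2 - 16·a^2

(-8 + 6·d + 4·a)·(-4·a + 6·d + 9)
= 32·a - 48·d - 72 - 24·a·d + 36·d^2 + 54·d - 16·a^2 + 24·a·d + 36·a    [distributive law]
= 68·a + 6·d - 72 + 36·d^2 - 16·a^2    [combine like terms]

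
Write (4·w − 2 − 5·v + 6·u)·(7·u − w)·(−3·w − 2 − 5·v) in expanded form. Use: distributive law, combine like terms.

(4·w − 2 − 5·v + 6·u)·(7·u − w)·(−3·w − 2 − 5·v)
= (28·u·w − 4·w^2 − 14·u + 2·w − 35·u·v + 5·v·w + 42·u^2 − 6·u·w)·(−3·w − 2 − 5·v)    [distributive law]
= (22·u·w − 4·w^2 − 14·u + 2·w − 35·u·v + 5·v·w + 42·u^2)·(−3·w − 2 − 5·v)    [combine like terms]
= −66·u·w^2 − 44·u·w − 110·u·v·w + 12·w^3 + 8·w^2 + 20·v·w^2 + 42·u·w + 28·u + 70·u·v − 6·w^2 − 4·w − 10·v·w + 105·u·v·w + 70·u·v + 175·u·v^2 − 15·v·w^2 − 10·v·w − 25·v^2·w − 126·u^2·w − 84·u^2 − 210·u^2·v    [distributive law]
= −66·u·w^2 − 2·u·w − 5·u·v·w + 12·w^3 + 2·w^2 + 5·v·w^2 + 28·u + 140·u·v − 4·w − 20·v·w + 175·u·v^2 − 25·v^2·w − 126·u^2·w − 84·u^2 − 210·u^2·v    [combine like terms]

−66·u·w^2 − 2·u·w − 5·u·v·w + 12·w^3 + 2·w^2 + 5·v·w^2 + 28·u + 140·u·v − 4·w − 20·v·w + 175·u·v^2 − 25·v^2·w − 126·u^2·w − 84·u^2 − 210·u^2·v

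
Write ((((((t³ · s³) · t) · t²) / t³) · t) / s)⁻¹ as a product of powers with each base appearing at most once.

s⁻²t⁻⁴

((((((t³ · s³) · t) · t²) / t³) · t) / s)⁻¹
= ((((((t³ · s³) · t) · t²) / t³) · t)⁻¹) / (s⁻¹)    [power of a quotient]
= ((((((t³ · s³) · t) · t²) / t³)⁻¹) · (t⁻¹)) / (s⁻¹)    [power of a product]
= ((((((t³ · s³) · t) · t²)⁻¹) / ((t³)⁻¹)) · (t⁻¹)) / (s⁻¹)    [power of a quotient]
= ((((((t³ · s³) · t)⁻¹) · ((t²)⁻¹)) / ((t³)⁻¹)) · (t⁻¹)) / (s⁻¹)    [power of a product]
= ((((((t³ · s³)⁻¹) · (t⁻¹)) · ((t²)⁻¹)) / ((t³)⁻¹)) · (t⁻¹)) / (s⁻¹)    [power of a product]
= (((((((t³)⁻¹) · ((s³)⁻¹)) · (t⁻¹)) · ((t²)⁻¹)) / ((t³)⁻¹)) · (t⁻¹)) / (s⁻¹)    [power of a product]
= (((((t⁻³ · ((s³)⁻¹)) · (t⁻¹)) · ((t²)⁻¹)) / ((t³)⁻¹)) · (t⁻¹)) / (s⁻¹)    [power of a power]
= (((((t⁻³ · s⁻³) · (t⁻¹)) · ((t²)⁻¹)) / ((t³)⁻¹)) · (t⁻¹)) / (s⁻¹)    [power of a power]
= (((((t⁻³ · s⁻³) · t⁻¹) · t⁻²) / ((t³)⁻¹)) · (t⁻¹)) / (s⁻¹)    [power of a power]
= (((((t⁻³ · s⁻³) · t⁻¹) · t⁻²) / t⁻³) · (t⁻¹)) / (s⁻¹)    [power of a power]
= s⁻²t⁻⁴    [quotient of powers; product of powers]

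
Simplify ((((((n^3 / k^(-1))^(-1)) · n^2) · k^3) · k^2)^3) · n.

k^12·n^(-2)

((((((n^3 / k^(-1))^(-1)) · n^2) · k^3) · k^2)^3) · n
= ((((((n^3 / k^(-1))^(-1)) · n^2) · k^3)^3) · ((k^2)^3)) · n    [power of a product]
= ((((((n^3 / k^(-1))^(-1)) · n^2)^3) · ((k^3)^3)) · ((k^2)^3)) · n    [power of a product]
= ((((((n^3 / k^(-1))^(-1))^3) · ((n^2)^3)) · ((k^3)^3)) · ((k^2)^3)) · n    [power of a product]
= (((((n^3 / k^(-1))^(-3)) · ((n^2)^3)) · ((k^3)^3)) · ((k^2)^3)) · n    [power of a power]
= ((((((n^3)^(-3)) / ((k^(-1))^(-3))) · ((n^2)^3)) · ((k^3)^3)) · ((k^2)^3)) · n    [power of a quotient]
= ((((n^(-9) / ((k^(-1))^(-3))) · ((n^2)^3)) · ((k^3)^3)) · ((k^2)^3)) · n    [power of a power]
= ((((n^(-9) / k^3) · ((n^2)^3)) · ((k^3)^3)) · ((k^2)^3)) · n    [power of a power]
= ((((n^(-9) / k^3) · n^6) · ((k^3)^3)) · ((k^2)^3)) · n    [power of a power]
= ((((n^(-9) / k^3) · n^6) · k^9) · ((k^2)^3)) · n    [power of a power]
= ((((n^(-9) / k^3) · n^6) · k^9) · k^6) · n    [power of a power]
= k^12·n^(-2)    [quotient of powers; product of powers]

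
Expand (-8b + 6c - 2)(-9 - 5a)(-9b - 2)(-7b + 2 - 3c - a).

(-8b + 6c - 2)(-9 - 5a)(-9b - 2)(-7b + 2 - 3c - a)
= (72b + 40ab - 54c - 30ac + 18 + 10a)(-9b - 2)(-7b + 2 - 3c - a)    [distributive law]
= (-648b^2 - 144b - 360ab^2 - 80ab + 486bc + 108c + 270abc + 60ac - 162b - 36 - 90ab - 20a)(-7b + 2 - 3c - a)    [distributive law]
= (-648b^2 - 306b - 360ab^2 - 170ab + 486bc + 108c + 270abc + 60ac - 36 - 20a)(-7b + 2 - 3c - a)    [combine like terms]
= 4536b^3 - 1296b^2 + 1944b^2c + 648ab^2 + 2142b^2 - 612b + 918bc + 306ab + 2520ab^3 - 720ab^2 + 1080ab^2c + 360a^2b^2 + 1190ab^2 - 340ab + 510abc + 170a^2b - 3402b^2c + 972bc - 1458bc^2 - 486abc - 756bc + 216c - 324c^2 - 108ac - 1890ab^2c + 540abc - 810abc^2 - 270a^2bc - 420abc + 120ac - 180ac^2 - 60a^2c + 252b - 72 + 108c + 36a + 140ab - 40a + 60ac + 20a^2    [distributive law]
= 4536b^3 + 846b^2 - 1458b^2c + 1118ab^2 - 360b + 1134bc + 106ab + 2520ab^3 - 810ab^2c + 360a^2b^2 + 144abc + 170a^2b - 1458bc^2 + 324c - 324c^2 + 72ac - 810abc^2 - 270a^2bc - 180ac^2 - 60a^2c - 72 - 4a + 20a^2    [combine like terms]

4536b^3 + 846b^2 - 1458b^2c + 1118ab^2 - 360b + 1134bc + 106ab + 2520ab^3 - 810ab^2c + 360a^2b^2 + 144abc + 170a^2b - 1458bc^2 + 324c - 324c^2 + 72ac - 810abc^2 - 270a^2bc - 180ac^2 - 60a^2c - 72 - 4a + 20a^2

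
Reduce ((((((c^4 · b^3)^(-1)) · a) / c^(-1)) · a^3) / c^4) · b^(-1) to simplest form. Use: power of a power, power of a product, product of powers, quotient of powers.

((((((c^4 · b^3)^(-1)) · a) / c^(-1)) · a^3) / c^4) · b^(-1)
= (((((((c^4)^(-1)) · ((b^3)^(-1))) · a) / c^(-1)) · a^3) / c^4) · b^(-1)    [power of a product]
= (((((c^(-4) · ((b^3)^(-1))) · a) / c^(-1)) · a^3) / c^4) · b^(-1)    [power of a power]
= (((((c^(-4) · b^(-3)) · a) / c^(-1)) · a^3) / c^4) · b^(-1)    [power of a power]
= a^4b^(-4)c^(-7)    [quotient of powers; product of powers]

a^4b^(-4)c^(-7)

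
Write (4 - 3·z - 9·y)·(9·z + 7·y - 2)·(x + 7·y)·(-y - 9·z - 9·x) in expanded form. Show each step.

-3102·x·y·z - 378·x·z² - 378·x²·z - 3192·y²·z - 2646·y·z² - 2944·x·y² - 414·x²·y - 322·y³ + 512·x·y + 72·x·z + 72·x² + 56·y² + 504·y·z + 2646·x·y·z² + 243·x·z³ + 243·x²·z² + 6615·y²·z² + 1701·y·z³ + 7095·x·y²·z + 918·x²·y·z + 4683·y³·z + 4032·x·y³ + 567·x²·y² + 441·y⁴

(4 - 3·z - 9·y)·(9·z + 7·y - 2)·(x + 7·y)·(-y - 9·z - 9·x)
= (36·z + 28·y - 8 - 27·z² - 21·y·z + 6·z - 81·y·z - 63·y² + 18·y)·(x + 7·y)·(-y - 9·z - 9·x)    [distributive law]
= (42·z + 46·y - 8 - 27·z² - 102·y·z - 63·y²)·(x + 7·y)·(-y - 9·z - 9·x)    [combine like terms]
= (42·x·z + 294·y·z + 46·x·y + 322·y² - 8·x - 56·y - 27·x·z² - 189·y·z² - 102·x·y·z - 714·y²·z - 63·x·y² - 441·y³)·(-y - 9·z - 9·x)    [distributive law]
= -42·x·y·z - 378·x·z² - 378·x²·z - 294·y²·z - 2646·y·z² - 2646·x·y·z - 46·x·y² - 414·x·y·z - 414·x²·y - 322·y³ - 2898·y²·z - 2898·x·y² + 8·x·y + 72·x·z + 72·x² + 56·y² + 504·y·z + 504·x·y + 27·x·y·z² + 243·x·z³ + 243·x²·z² + 189·y²·z² + 1701·y·z³ + 1701·x·y·z² + 102·x·y²·z + 918·x·y·z² + 918·x²·y·z + 714·y³·z + 6426·y²·z² + 6426·x·y²·z + 63·x·y³ + 567·x·y²·z + 567·x²·y² + 441·y⁴ + 3969·y³·z + 3969·x·y³    [distributive law]
= -3102·x·y·z - 378·x·z² - 378·x²·z - 3192·y²·z - 2646·y·z² - 2944·x·y² - 414·x²·y - 322·y³ + 512·x·y + 72·x·z + 72·x² + 56·y² + 504·y·z + 2646·x·y·z² + 243·x·z³ + 243·x²·z² + 6615·y²·z² + 1701·y·z³ + 7095·x·y²·z + 918·x²·y·z + 4683·y³·z + 4032·x·y³ + 567·x²·y² + 441·y⁴    [combine like terms]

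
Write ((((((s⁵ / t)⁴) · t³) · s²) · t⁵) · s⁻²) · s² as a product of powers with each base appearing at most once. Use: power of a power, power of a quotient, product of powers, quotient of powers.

s²²t⁴

((((((s⁵ / t)⁴) · t³) · s²) · t⁵) · s⁻²) · s²
= (((((((s⁵)⁴) / (t⁴)) · t³) · s²) · t⁵) · s⁻²) · s²    [power of a quotient]
= (((((s²⁰ / (t⁴)) · t³) · s²) · t⁵) · s⁻²) · s²    [power of a power]
= s²²t⁴    [quotient of powers; product of powers]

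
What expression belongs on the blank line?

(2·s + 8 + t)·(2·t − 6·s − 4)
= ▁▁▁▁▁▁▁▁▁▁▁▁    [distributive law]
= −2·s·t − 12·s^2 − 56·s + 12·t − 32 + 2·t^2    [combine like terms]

By distributive law:

4·s·t − 12·s^2 − 8·s + 16·t − 48·s − 32 + 2·t^2 − 6·s·t − 4·t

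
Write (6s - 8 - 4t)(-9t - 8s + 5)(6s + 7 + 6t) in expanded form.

(6s - 8 - 4t)(-9t - 8s + 5)(6s + 7 + 6t)
= (-54st - 48s^2 + 30s + 72t + 64s - 40 + 36t^2 + 32st - 20t)(6s + 7 + 6t)    [distributive law]
= (-22st - 48s^2 + 94s + 52t - 40 + 36t^2)(6s + 7 + 6t)    [combine like terms]
= -132s^2t - 154st - 132st^2 - 288s^3 - 336s^2 - 288s^2t + 564s^2 + 658s + 564st + 312st + 364t + 312t^2 - 240s - 280 - 240t + 216st^2 + 252t^2 + 216t^3    [distributive law]
= -420s^2t + 722st + 84st^2 - 288s^3 + 228s^2 + 418s + 124t + 564t^2 - 280 + 216t^3    [combine like terms]

-420s^2t + 722st + 84st^2 - 288s^3 + 228s^2 + 418s + 124t + 564t^2 - 280 + 216t^3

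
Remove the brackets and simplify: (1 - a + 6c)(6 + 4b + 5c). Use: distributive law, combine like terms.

6 + 4b + 41c - 6a - 4ab - 5ac + 24bc + 30c^2

(1 - a + 6c)(6 + 4b + 5c)
= 6 + 4b + 5c - 6a - 4ab - 5ac + 36c + 24bc + 30c^2    [distributive law]
= 6 + 4b + 41c - 6a - 4ab - 5ac + 24bc + 30c^2    [combine like terms]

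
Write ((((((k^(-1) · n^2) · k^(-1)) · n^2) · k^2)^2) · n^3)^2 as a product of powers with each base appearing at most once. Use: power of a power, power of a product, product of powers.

((((((k^(-1) · n^2) · k^(-1)) · n^2) · k^2)^2) · n^3)^2
= ((((((k^(-1) · n^2) · k^(-1)) · n^2) · k^2)^2)^2) · ((n^3)^2)    [power of a product]
= (((((k^(-1) · n^2) · k^(-1)) · n^2) · k^2)^4) · ((n^3)^2)    [power of a power]
= (((((k^(-1) · n^2) · k^(-1)) · n^2)^4) · ((k^2)^4)) · ((n^3)^2)    [power of a product]
= (((((k^(-1) · n^2) · k^(-1))^4) · ((n^2)^4)) · ((k^2)^4)) · ((n^3)^2)    [power of a product]
= (((((k^(-1) · n^2)^4) · ((k^(-1))^4)) · ((n^2)^4)) · ((k^2)^4)) · ((n^3)^2)    [power of a product]
= ((((((k^(-1))^4) · ((n^2)^4)) · ((k^(-1))^4)) · ((n^2)^4)) · ((k^2)^4)) · ((n^3)^2)    [power of a product]
= ((((k^(-4) · ((n^2)^4)) · ((k^(-1))^4)) · ((n^2)^4)) · ((k^2)^4)) · ((n^3)^2)    [power of a power]
= ((((k^(-4) · n^8) · ((k^(-1))^4)) · ((n^2)^4)) · ((k^2)^4)) · ((n^3)^2)    [power of a power]
= ((((k^(-4) · n^8) · k^(-4)) · ((n^2)^4)) · ((k^2)^4)) · ((n^3)^2)    [power of a power]
= ((((k^(-4) · n^8) · k^(-4)) · n^8) · ((k^2)^4)) · ((n^3)^2)    [power of a power]
= ((((k^(-4) · n^8) · k^(-4)) · n^8) · k^8) · ((n^3)^2)    [power of a power]
= ((((k^(-4) · n^8) · k^(-4)) · n^8) · k^8) · n^6    [power of a power]
= n^22    [product of powers]

n^22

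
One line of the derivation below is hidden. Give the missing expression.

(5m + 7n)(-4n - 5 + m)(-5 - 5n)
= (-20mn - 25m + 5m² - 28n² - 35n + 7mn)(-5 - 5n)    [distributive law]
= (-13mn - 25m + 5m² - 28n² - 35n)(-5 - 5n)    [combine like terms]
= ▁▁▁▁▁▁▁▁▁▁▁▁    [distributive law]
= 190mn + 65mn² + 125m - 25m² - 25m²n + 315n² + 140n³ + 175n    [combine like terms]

By distributive law:

65mn + 65mn² + 125m + 125mn - 25m² - 25m²n + 140n² + 140n³ + 175n + 175n²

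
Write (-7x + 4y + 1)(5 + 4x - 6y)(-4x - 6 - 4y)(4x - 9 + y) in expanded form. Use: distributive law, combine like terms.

160x³ - 1964x² + 252x²y - 1614x + 2270xy + 1296xy² + 448x⁴ - 368x³y - 664x²y² + 248xy³ + 906y - 896y² - 776y³ + 96y⁴ + 270

(-7x + 4y + 1)(5 + 4x - 6y)(-4x - 6 - 4y)(4x - 9 + y)
= (-35x - 28x² + 42xy + 20y + 16xy - 24y² + 5 + 4x - 6y)(-4x - 6 - 4y)(4x - 9 + y)    [distributive law]
= (-31x - 28x² + 58xy + 14y - 24y² + 5)(-4x - 6 - 4y)(4x - 9 + y)    [combine like terms]
= (124x² + 186x + 124xy + 112x³ + 168x² + 112x²y - 232x²y - 348xy - 232xy² - 56xy - 84y - 56y² + 96xy² + 144y² + 96y³ - 20x - 30 - 20y)(4x - 9 + y)    [distributive law]
= (292x² + 166x - 280xy + 112x³ - 120x²y - 136xy² - 104y + 88y² + 96y³ - 30)(4x - 9 + y)    [combine like terms]
= 1168x³ - 2628x² + 292x²y + 664x² - 1494x + 166xy - 1120x²y + 2520xy - 280xy² + 448x⁴ - 1008x³ + 112x³y - 480x³y + 1080x²y - 120x²y² - 544x²y² + 1224xy² - 136xy³ - 416xy + 936y - 104y² + 352xy² - 792y² + 88y³ + 384xy³ - 864y³ + 96y⁴ - 120x + 270 - 30y    [distributive law]
= 160x³ - 1964x² + 252x²y - 1614x + 2270xy + 1296xy² + 448x⁴ - 368x³y - 664x²y² + 248xy³ + 906y - 896y² - 776y³ + 96y⁴ + 270    [combine like terms]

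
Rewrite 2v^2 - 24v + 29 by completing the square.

2(v - 6)^2 - 43

2v^2 - 24v + 29
= 2(v^2 - 12v) + 29    [factor out 2 from the v-terms]
= 2(v^2 - 12v + 36 - 36) + 29    [add and subtract 36 inside the bracket]
= 2(v - 6)^2 - 72 + 29    [perfect-square identity]
= 2(v - 6)^2 - 43    [combine constants]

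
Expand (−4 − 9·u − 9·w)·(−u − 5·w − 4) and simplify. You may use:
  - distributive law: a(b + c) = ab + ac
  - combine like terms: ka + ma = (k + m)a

(−4 − 9·u − 9·w)·(−u − 5·w − 4)
= 4·u + 20·w + 16 + 9·u^2 + 45·u·w + 36·u + 9·u·w + 45·w^2 + 36·w    [distributive law]
= 40·u + 56·w + 16 + 9·u^2 + 54·u·w + 45·w^2    [combine like terms]

40·u + 56·w + 16 + 9·u^2 + 54·u·w + 45·w^2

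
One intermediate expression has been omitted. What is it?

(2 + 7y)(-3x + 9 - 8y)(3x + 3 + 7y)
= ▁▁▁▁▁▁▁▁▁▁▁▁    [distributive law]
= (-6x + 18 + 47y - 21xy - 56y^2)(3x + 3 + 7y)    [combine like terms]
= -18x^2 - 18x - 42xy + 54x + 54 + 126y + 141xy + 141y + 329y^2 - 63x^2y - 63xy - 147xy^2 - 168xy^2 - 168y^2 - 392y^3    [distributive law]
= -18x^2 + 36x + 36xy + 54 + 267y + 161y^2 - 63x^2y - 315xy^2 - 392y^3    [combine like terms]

After distributive law, the bracketed line is:

(-6x + 18 - 16y - 21xy + 63y - 56y^2)(3x + 3 + 7y)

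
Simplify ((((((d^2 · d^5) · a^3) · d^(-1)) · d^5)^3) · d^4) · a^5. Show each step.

((((((d^2 · d^5) · a^3) · d^(-1)) · d^5)^3) · d^4) · a^5
= ((((((d^2 · d^5) · a^3) · d^(-1))^3) · ((d^5)^3)) · d^4) · a^5    [power of a product]
= ((((((d^2 · d^5) · a^3)^3) · ((d^(-1))^3)) · ((d^5)^3)) · d^4) · a^5    [power of a product]
= ((((((d^2 · d^5)^3) · ((a^3)^3)) · ((d^(-1))^3)) · ((d^5)^3)) · d^4) · a^5    [power of a product]
= (((((((d^2)^3) · ((d^5)^3)) · ((a^3)^3)) · ((d^(-1))^3)) · ((d^5)^3)) · d^4) · a^5    [power of a product]
= (((((d^6 · ((d^5)^3)) · ((a^3)^3)) · ((d^(-1))^3)) · ((d^5)^3)) · d^4) · a^5    [power of a power]
= (((((d^6 · d^15) · ((a^3)^3)) · ((d^(-1))^3)) · ((d^5)^3)) · d^4) · a^5    [power of a power]
= ((((d^21 · ((a^3)^3)) · ((d^(-1))^3)) · ((d^5)^3)) · d^4) · a^5    [product of powers]
= ((((d^21 · a^9) · ((d^(-1))^3)) · ((d^5)^3)) · d^4) · a^5    [power of a power]
= ((((d^21 · a^9) · d^(-3)) · ((d^5)^3)) · d^4) · a^5    [power of a power]
= ((((d^21 · a^9) · d^(-3)) · d^15) · d^4) · a^5    [power of a power]
= a^14d^37    [product of powers]

a^14d^37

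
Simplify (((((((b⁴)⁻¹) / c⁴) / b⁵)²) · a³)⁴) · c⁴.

(((((((b⁴)⁻¹) / c⁴) / b⁵)²) · a³)⁴) · c⁴
= (((((((b⁴)⁻¹) / c⁴) / b⁵)²)⁴) · ((a³)⁴)) · c⁴    [power of a product]
= ((((((b⁴)⁻¹) / c⁴) / b⁵)⁸) · ((a³)⁴)) · c⁴    [power of a power]
= ((((((b⁴)⁻¹) / c⁴)⁸) / ((b⁵)⁸)) · ((a³)⁴)) · c⁴    [power of a quotient]
= ((((((b⁴)⁻¹)⁸) / ((c⁴)⁸)) / ((b⁵)⁸)) · ((a³)⁴)) · c⁴    [power of a quotient]
= (((((b⁴)⁻⁸) / ((c⁴)⁸)) / ((b⁵)⁸)) · ((a³)⁴)) · c⁴    [power of a power]
= (((b⁻³² / ((c⁴)⁸)) / ((b⁵)⁸)) · ((a³)⁴)) · c⁴    [power of a power]
= (((b⁻³² / c³²) / ((b⁵)⁸)) · ((a³)⁴)) · c⁴    [power of a power]
= (((b⁻³² / c³²) / b⁴⁰) · ((a³)⁴)) · c⁴    [power of a power]
= (((b⁻³² / c³²) / b⁴⁰) · a¹²) · c⁴    [power of a power]
= a¹²b⁻⁷²c⁻²⁸    [quotient of powers]

a¹²b⁻⁷²c⁻²⁸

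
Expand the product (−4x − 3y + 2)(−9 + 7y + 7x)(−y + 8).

−442xy + 400x + 49xy^2 + 28x^2y − 224x^2 − 209y^2 + 346y + 21y^3 − 144

(−4x − 3y + 2)(−9 + 7y + 7x)(−y + 8)
= (36x − 28xy − 28x^2 + 27y − 21y^2 − 21xy − 18 + 14y + 14x)(−y + 8)    [distributive law]
= (50x − 49xy − 28x^2 + 41y − 21y^2 − 18)(−y + 8)    [combine like terms]
= −50xy + 400x + 49xy^2 − 392xy + 28x^2y − 224x^2 − 41y^2 + 328y + 21y^3 − 168y^2 + 18y − 144    [distributive law]
= −442xy + 400x + 49xy^2 + 28x^2y − 224x^2 − 209y^2 + 346y + 21y^3 − 144    [combine like terms]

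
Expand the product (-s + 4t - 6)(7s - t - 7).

-7s² + 29st - 35s - 4t² - 22t + 42

(-s + 4t - 6)(7s - t - 7)
= -7s² + st + 7s + 28st - 4t² - 28t - 42s + 6t + 42    [distributive law]
= -7s² + 29st - 35s - 4t² - 22t + 42    [combine like terms]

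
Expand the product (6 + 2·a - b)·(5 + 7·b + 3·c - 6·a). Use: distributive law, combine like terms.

30 + 37·b + 18·c - 26·a + 20·a·b + 6·a·c - 12·a^2 - 7·b^2 - 3·b·c

(6 + 2·a - b)·(5 + 7·b + 3·c - 6·a)
= 30 + 42·b + 18·c - 36·a + 10·a + 14·a·b + 6·a·c - 12·a^2 - 5·b - 7·b^2 - 3·b·c + 6·a·b    [distributive law]
= 30 + 37·b + 18·c - 26·a + 20·a·b + 6·a·c - 12·a^2 - 7·b^2 - 3·b·c    [combine like terms]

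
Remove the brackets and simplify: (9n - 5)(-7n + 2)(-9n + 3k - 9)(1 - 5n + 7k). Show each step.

117n^3 - 2835n^4 + 4914kn^3 - 354kn^2 - 1323k^2n^2 + 2025n^2 - 2400kn + 1113k^2n - 837n + 600k - 210k^2 + 90

(9n - 5)(-7n + 2)(-9n + 3k - 9)(1 - 5n + 7k)
= (-63n^2 + 18n + 35n - 10)(-9n + 3k - 9)(1 - 5n + 7k)    [distributive law]
= (-63n^2 + 53n - 10)(-9n + 3k - 9)(1 - 5n + 7k)    [combine like terms]
= (567n^3 - 189kn^2 + 567n^2 - 477n^2 + 159kn - 477n + 90n - 30k + 90)(1 - 5n + 7k)    [distributive law]
= (567n^3 - 189kn^2 + 90n^2 + 159kn - 387n - 30k + 90)(1 - 5n + 7k)    [combine like terms]
= 567n^3 - 2835n^4 + 3969kn^3 - 189kn^2 + 945kn^3 - 1323k^2n^2 + 90n^2 - 450n^3 + 630kn^2 + 159kn - 795kn^2 + 1113k^2n - 387n + 1935n^2 - 2709kn - 30k + 150kn - 210k^2 + 90 - 450n + 630k    [distributive law]
= 117n^3 - 2835n^4 + 4914kn^3 - 354kn^2 - 1323k^2n^2 + 2025n^2 - 2400kn + 1113k^2n - 837n + 600k - 210k^2 + 90    [combine like terms]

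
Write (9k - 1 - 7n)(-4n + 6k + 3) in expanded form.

(9k - 1 - 7n)(-4n + 6k + 3)
= -36kn + 54k^2 + 27k + 4n - 6k - 3 + 28n^2 - 42kn - 21n    [distributive law]
= -78kn + 54k^2 + 21k - 17n - 3 + 28n^2    [combine like terms]

-78kn + 54k^2 + 21k - 17n - 3 + 28n^2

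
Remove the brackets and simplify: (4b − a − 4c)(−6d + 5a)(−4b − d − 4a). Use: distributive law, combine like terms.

(4b − a − 4c)(−6d + 5a)(−4b − d − 4a)
= (−24bd + 20ab + 6ad − 5a² + 24cd − 20ac)(−4b − d − 4a)    [distributive law]
= 96b²d + 24bd² + 96abd − 80ab² − 20abd − 80a²b − 24abd − 6ad² − 24a²d + 20a²b + 5a²d + 20a³ − 96bcd − 24cd² − 96acd + 80abc + 20acd + 80a²c    [distributive law]
= 96b²d + 24bd² + 52abd − 80ab² − 60a²b − 6ad² − 19a²d + 20a³ − 96bcd − 24cd² − 76acd + 80abc + 80a²c    [combine like terms]

96b²d + 24bd² + 52abd − 80ab² − 60a²b − 6ad² − 19a²d + 20a³ − 96bcd − 24cd² − 76acd + 80abc + 80a²c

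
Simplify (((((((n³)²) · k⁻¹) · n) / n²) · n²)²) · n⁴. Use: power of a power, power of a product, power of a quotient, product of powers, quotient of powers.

(((((((n³)²) · k⁻¹) · n) / n²) · n²)²) · n⁴
= (((((((n³)²) · k⁻¹) · n) / n²)²) · ((n²)²)) · n⁴    [power of a product]
= (((((((n³)²) · k⁻¹) · n)²) / ((n²)²)) · ((n²)²)) · n⁴    [power of a quotient]
= (((((((n³)²) · k⁻¹)²) · (n²)) / ((n²)²)) · ((n²)²)) · n⁴    [power of a product]
= (((((((n³)²)²) · ((k⁻¹)²)) · (n²)) / ((n²)²)) · ((n²)²)) · n⁴    [power of a product]
= ((((((n³)⁴) · ((k⁻¹)²)) · (n²)) / ((n²)²)) · ((n²)²)) · n⁴    [power of a power]
= ((((n¹² · ((k⁻¹)²)) · (n²)) / ((n²)²)) · ((n²)²)) · n⁴    [power of a power]
= ((((n¹² · k⁻²) · (n²)) / ((n²)²)) · ((n²)²)) · n⁴    [power of a power]
= ((((n¹² · k⁻²) · n²) / n⁴) · ((n²)²)) · n⁴    [power of a power]
= ((((n¹² · k⁻²) · n²) / n⁴) · n⁴) · n⁴    [power of a power]
= k⁻²n¹⁸    [quotient of powers; product of powers]

k⁻²n¹⁸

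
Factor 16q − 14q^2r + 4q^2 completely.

16q − 14q^2r + 4q^2
= 2(8q − 7q^2r + 2q^2)    [factor out 2]
= 2q(8 − 7qr + 2q)    [factor out q]

2q(8 − 7qr + 2q)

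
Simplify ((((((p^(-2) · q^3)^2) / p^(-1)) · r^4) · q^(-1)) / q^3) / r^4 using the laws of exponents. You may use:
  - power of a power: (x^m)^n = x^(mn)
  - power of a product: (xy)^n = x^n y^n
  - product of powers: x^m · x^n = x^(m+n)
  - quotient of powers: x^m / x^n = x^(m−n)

((((((p^(-2) · q^3)^2) / p^(-1)) · r^4) · q^(-1)) / q^3) / r^4
= (((((((p^(-2))^2) · ((q^3)^2)) / p^(-1)) · r^4) · q^(-1)) / q^3) / r^4    [power of a product]
= (((((p^(-4) · ((q^3)^2)) / p^(-1)) · r^4) · q^(-1)) / q^3) / r^4    [power of a power]
= (((((p^(-4) · q^6) / p^(-1)) · r^4) · q^(-1)) / q^3) / r^4    [power of a power]
= p^(-3)q^2    [quotient of powers; product of powers]

p^(-3)q^2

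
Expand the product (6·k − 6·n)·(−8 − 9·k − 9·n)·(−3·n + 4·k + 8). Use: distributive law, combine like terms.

336·k·n − 624·k^2 − 384·k + 162·k^2·n − 216·k^3 + 288·n^2 + 384·n − 162·n^3 + 216·k·n^2

(6·k − 6·n)·(−8 − 9·k − 9·n)·(−3·n + 4·k + 8)
= (−48·k − 54·k^2 − 54·k·n + 48·n + 54·k·n + 54·n^2)·(−3·n + 4·k + 8)    [distributive law]
= (−48·k − 54·k^2 + 48·n + 54·n^2)·(−3·n + 4·k + 8)    [combine like terms]
= 144·k·n − 192·k^2 − 384·k + 162·k^2·n − 216·k^3 − 432·k^2 − 144·n^2 + 192·k·n + 384·n − 162·n^3 + 216·k·n^2 + 432·n^2    [distributive law]
= 336·k·n − 624·k^2 − 384·k + 162·k^2·n − 216·k^3 + 288·n^2 + 384·n − 162·n^3 + 216·k·n^2    [combine like terms]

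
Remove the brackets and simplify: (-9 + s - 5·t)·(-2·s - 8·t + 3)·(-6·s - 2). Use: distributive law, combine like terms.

-122·s² + 120·s - 346·s·t - 114·t + 54 + 12·s³ - 12·s²·t - 240·s·t² - 80·t²

(-9 + s - 5·t)·(-2·s - 8·t + 3)·(-6·s - 2)
= (18·s + 72·t - 27 - 2·s² - 8·s·t + 3·s + 10·s·t + 40·t² - 15·t)·(-6·s - 2)    [distributive law]
= (21·s + 57·t - 27 - 2·s² + 2·s·t + 40·t²)·(-6·s - 2)    [combine like terms]
= -126·s² - 42·s - 342·s·t - 114·t + 162·s + 54 + 12·s³ + 4·s² - 12·s²·t - 4·s·t - 240·s·t² - 80·t²    [distributive law]
= -122·s² + 120·s - 346·s·t - 114·t + 54 + 12·s³ - 12·s²·t - 240·s·t² - 80·t²    [combine like terms]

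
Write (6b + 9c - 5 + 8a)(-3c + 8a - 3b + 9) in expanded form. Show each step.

(6b + 9c - 5 + 8a)(-3c + 8a - 3b + 9)
= -18bc + 48ab - 18b^2 + 54b - 27c^2 + 72ac - 27bc + 81c + 15c - 40a + 15b - 45 - 24ac + 64a^2 - 24ab + 72a    [distributive law]
= -45bc + 24ab - 18b^2 + 69b - 27c^2 + 48ac + 96c + 32a - 45 + 64a^2    [combine like terms]

-45bc + 24ab - 18b^2 + 69b - 27c^2 + 48ac + 96c + 32a - 45 + 64a^2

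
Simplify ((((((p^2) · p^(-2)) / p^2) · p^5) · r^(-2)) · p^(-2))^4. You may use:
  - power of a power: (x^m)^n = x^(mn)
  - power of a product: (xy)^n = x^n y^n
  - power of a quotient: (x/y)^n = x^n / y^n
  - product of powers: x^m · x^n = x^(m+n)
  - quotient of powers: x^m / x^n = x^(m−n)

p^4r^(-8)

((((((p^2) · p^(-2)) / p^2) · p^5) · r^(-2)) · p^(-2))^4
= ((((((p^2) · p^(-2)) / p^2) · p^5) · r^(-2))^4) · ((p^(-2))^4)    [power of a product]
= ((((((p^2) · p^(-2)) / p^2) · p^5)^4) · ((r^(-2))^4)) · ((p^(-2))^4)    [power of a product]
= ((((((p^2) · p^(-2)) / p^2)^4) · ((p^5)^4)) · ((r^(-2))^4)) · ((p^(-2))^4)    [power of a product]
= ((((((p^2) · p^(-2))^4) / ((p^2)^4)) · ((p^5)^4)) · ((r^(-2))^4)) · ((p^(-2))^4)    [power of a quotient]
= ((((((p^2)^4) · ((p^(-2))^4)) / ((p^2)^4)) · ((p^5)^4)) · ((r^(-2))^4)) · ((p^(-2))^4)    [power of a product]
= (((((p^8) · ((p^(-2))^4)) / ((p^2)^4)) · ((p^5)^4)) · ((r^(-2))^4)) · ((p^(-2))^4)    [power of a power]
= ((((p^8 · p^(-8)) / ((p^2)^4)) · ((p^5)^4)) · ((r^(-2))^4)) · ((p^(-2))^4)    [power of a power]
= (((p^0 / ((p^2)^4)) · ((p^5)^4)) · ((r^(-2))^4)) · ((p^(-2))^4)    [product of powers]
= (((p^0 / p^8) · ((p^5)^4)) · ((r^(-2))^4)) · ((p^(-2))^4)    [power of a power]
= ((p^(-8) · ((p^5)^4)) · ((r^(-2))^4)) · ((p^(-2))^4)    [quotient of powers]
= ((p^(-8) · p^20) · ((r^(-2))^4)) · ((p^(-2))^4)    [power of a power]
= (p^12 · ((r^(-2))^4)) · ((p^(-2))^4)    [product of powers]
= (p^12 · r^(-8)) · ((p^(-2))^4)    [power of a power]
= (p^12 · r^(-8)) · p^(-8)    [power of a power]
= p^4r^(-8)    [product of powers]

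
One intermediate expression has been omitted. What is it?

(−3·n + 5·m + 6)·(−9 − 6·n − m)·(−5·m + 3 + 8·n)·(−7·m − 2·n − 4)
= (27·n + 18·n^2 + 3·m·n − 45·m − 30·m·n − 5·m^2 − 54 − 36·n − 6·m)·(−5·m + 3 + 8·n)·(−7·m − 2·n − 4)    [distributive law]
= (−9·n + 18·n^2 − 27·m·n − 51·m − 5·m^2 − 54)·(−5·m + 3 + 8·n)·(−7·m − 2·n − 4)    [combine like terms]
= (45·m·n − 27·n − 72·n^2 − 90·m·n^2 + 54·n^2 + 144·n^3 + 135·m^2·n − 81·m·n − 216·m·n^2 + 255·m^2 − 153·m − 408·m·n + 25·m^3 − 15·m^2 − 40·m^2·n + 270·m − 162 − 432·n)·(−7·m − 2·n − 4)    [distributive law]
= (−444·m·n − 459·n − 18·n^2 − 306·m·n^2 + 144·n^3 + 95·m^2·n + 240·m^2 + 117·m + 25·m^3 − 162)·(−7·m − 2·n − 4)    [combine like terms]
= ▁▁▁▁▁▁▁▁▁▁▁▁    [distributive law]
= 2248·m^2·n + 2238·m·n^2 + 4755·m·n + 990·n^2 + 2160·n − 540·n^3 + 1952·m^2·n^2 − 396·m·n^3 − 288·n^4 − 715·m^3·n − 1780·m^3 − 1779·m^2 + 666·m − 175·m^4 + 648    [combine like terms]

After distributive law, the bracketed line is:

3108·m^2·n + 888·m·n^2 + 1776·m·n + 3213·m·n + 918·n^2 + 1836·n + 126·m·n^2 + 36·n^3 + 72·n^2 + 2142·m^2·n^2 + 612·m·n^3 + 1224·m·n^2 − 1008·m·n^3 − 288·n^4 − 576·n^3 − 665·m^3·n − 190·m^2·n^2 − 380·m^2·n − 1680·m^3 − 480·m^2·n − 960·m^2 − 819·m^2 − 234·m·n − 468·m − 175·m^4 − 50·m^3·n − 100·m^3 + 1134·m + 324·n + 648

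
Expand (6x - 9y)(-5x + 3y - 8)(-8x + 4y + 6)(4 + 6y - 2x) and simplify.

(6x - 9y)(-5x + 3y - 8)(-8x + 4y + 6)(4 + 6y - 2x)
= (-30x² + 18xy - 48x + 45xy - 27y² + 72y)(-8x + 4y + 6)(4 + 6y - 2x)    [distributive law]
= (-30x² + 63xy - 48x - 27y² + 72y)(-8x + 4y + 6)(4 + 6y - 2x)    [combine like terms]
= (240x³ - 120x²y - 180x² - 504x²y + 252xy² + 378xy + 384x² - 192xy - 288x + 216xy² - 108y³ - 162y² - 576xy + 288y² + 432y)(4 + 6y - 2x)    [distributive law]
= (240x³ - 624x²y + 204x² + 468xy² - 390xy - 288x - 108y³ + 126y² + 432y)(4 + 6y - 2x)    [combine like terms]
= 960x³ + 1440x³y - 480x⁴ - 2496x²y - 3744x²y² + 1248x³y + 816x² + 1224x²y - 408x³ + 1872xy² + 2808xy³ - 936x²y² - 1560xy - 2340xy² + 780x²y - 1152x - 1728xy + 576x² - 432y³ - 648y⁴ + 216xy³ + 504y² + 756y³ - 252xy² + 1728y + 2592y² - 864xy    [distributive law]
= 552x³ + 2688x³y - 480x⁴ - 492x²y - 4680x²y² + 1392x² - 720xy² + 3024xy³ - 4152xy - 1152x + 324y³ - 648y⁴ + 3096y² + 1728y    [combine like terms]

552x³ + 2688x³y - 480x⁴ - 492x²y - 4680x²y² + 1392x² - 720xy² + 3024xy³ - 4152xy - 1152x + 324y³ - 648y⁴ + 3096y² + 1728y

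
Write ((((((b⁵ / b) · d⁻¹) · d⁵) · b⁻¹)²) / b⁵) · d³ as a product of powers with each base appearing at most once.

b·d¹¹

((((((b⁵ / b) · d⁻¹) · d⁵) · b⁻¹)²) / b⁵) · d³
= ((((((b⁵ / b) · d⁻¹) · d⁵)²) · ((b⁻¹)²)) / b⁵) · d³    [power of a product]
= ((((((b⁵ / b) · d⁻¹)²) · ((d⁵)²)) · ((b⁻¹)²)) / b⁵) · d³    [power of a product]
= ((((((b⁵ / b)²) · ((d⁻¹)²)) · ((d⁵)²)) · ((b⁻¹)²)) / b⁵) · d³    [power of a product]
= (((((((b⁵)²) / (b²)) · ((d⁻¹)²)) · ((d⁵)²)) · ((b⁻¹)²)) / b⁵) · d³    [power of a quotient]
= (((((b¹⁰ / (b²)) · ((d⁻¹)²)) · ((d⁵)²)) · ((b⁻¹)²)) / b⁵) · d³    [power of a power]
= ((((b⁸ · ((d⁻¹)²)) · ((d⁵)²)) · ((b⁻¹)²)) / b⁵) · d³    [quotient of powers]
= ((((b⁸ · d⁻²) · ((d⁵)²)) · ((b⁻¹)²)) / b⁵) · d³    [power of a power]
= ((((b⁸ · d⁻²) · d¹⁰) · ((b⁻¹)²)) / b⁵) · d³    [power of a power]
= ((((b⁸ · d⁻²) · d¹⁰) · b⁻²) / b⁵) · d³    [power of a power]
= b·d¹¹    [quotient of powers; product of powers]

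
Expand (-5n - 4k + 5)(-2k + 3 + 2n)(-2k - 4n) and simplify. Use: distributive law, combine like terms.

(-5n - 4k + 5)(-2k + 3 + 2n)(-2k - 4n)
= (10kn - 15n - 10n² + 8k² - 12k - 8kn - 10k + 15 + 10n)(-2k - 4n)    [distributive law]
= (2kn - 5n - 10n² + 8k² - 22k + 15)(-2k - 4n)    [combine like terms]
= -4k²n - 8kn² + 10kn + 20n² + 20kn² + 40n³ - 16k³ - 32k²n + 44k² + 88kn - 30k - 60n    [distributive law]
= -36k²n + 12kn² + 98kn + 20n² + 40n³ - 16k³ + 44k² - 30k - 60n    [combine like terms]

-36k²n + 12kn² + 98kn + 20n² + 40n³ - 16k³ + 44k² - 30k - 60n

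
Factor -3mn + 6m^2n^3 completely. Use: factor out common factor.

-3mn + 6m^2n^3
= 3(-mn + 2m^2n^3)    [factor out 3]
= 3mn(-1 + 2mn^2)    [factor out mn]

3mn(-1 + 2mn^2)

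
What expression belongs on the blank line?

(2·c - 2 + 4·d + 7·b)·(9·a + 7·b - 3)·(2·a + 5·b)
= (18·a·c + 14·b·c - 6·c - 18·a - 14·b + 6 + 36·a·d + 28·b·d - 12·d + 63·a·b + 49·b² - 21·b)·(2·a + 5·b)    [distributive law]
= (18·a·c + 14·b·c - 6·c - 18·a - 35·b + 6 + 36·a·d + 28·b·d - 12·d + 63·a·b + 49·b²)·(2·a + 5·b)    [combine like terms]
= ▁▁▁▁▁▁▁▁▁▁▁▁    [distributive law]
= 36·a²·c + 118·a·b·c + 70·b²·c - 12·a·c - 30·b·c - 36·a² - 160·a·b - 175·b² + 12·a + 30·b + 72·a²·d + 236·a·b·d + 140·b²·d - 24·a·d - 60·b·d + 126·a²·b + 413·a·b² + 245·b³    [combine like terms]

Applying distributive law to the line above:

36·a²·c + 90·a·b·c + 28·a·b·c + 70·b²·c - 12·a·c - 30·b·c - 36·a² - 90·a·b - 70·a·b - 175·b² + 12·a + 30·b + 72·a²·d + 180·a·b·d + 56·a·b·d + 140·b²·d - 24·a·d - 60·b·d + 126·a²·b + 315·a·b² + 98·a·b² + 245·b³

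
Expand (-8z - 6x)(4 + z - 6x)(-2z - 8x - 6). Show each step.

(-8z - 6x)(4 + z - 6x)(-2z - 8x - 6)
= (-32z - 8z² + 48xz - 24x - 6xz + 36x²)(-2z - 8x - 6)    [distributive law]
= (-32z - 8z² + 42xz - 24x + 36x²)(-2z - 8x - 6)    [combine like terms]
= 64z² + 256xz + 192z + 16z³ + 64xz² + 48z² - 84xz² - 336x²z - 252xz + 48xz + 192x² + 144x - 72x²z - 288x³ - 216x²    [distributive law]
= 112z² + 52xz + 192z + 16z³ - 20xz² - 408x²z - 24x² + 144x - 288x³    [combine like terms]

112z² + 52xz + 192z + 16z³ - 20xz² - 408x²z - 24x² + 144x - 288x³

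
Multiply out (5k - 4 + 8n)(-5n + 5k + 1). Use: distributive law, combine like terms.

(5k - 4 + 8n)(-5n + 5k + 1)
= -25kn + 25k^2 + 5k + 20n - 20k - 4 - 40n^2 + 40kn + 8n    [distributive law]
= 15kn + 25k^2 - 15k + 28n - 4 - 40n^2    [combine like terms]

15kn + 25k^2 - 15k + 28n - 4 - 40n^2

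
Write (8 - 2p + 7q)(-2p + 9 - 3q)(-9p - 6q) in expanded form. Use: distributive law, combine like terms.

(8 - 2p + 7q)(-2p + 9 - 3q)(-9p - 6q)
= (-16p + 72 - 24q + 4p^2 - 18p + 6pq - 14pq + 63q - 21q^2)(-9p - 6q)    [distributive law]
= (-34p + 72 + 39q + 4p^2 - 8pq - 21q^2)(-9p - 6q)    [combine like terms]
= 306p^2 + 204pq - 648p - 432q - 351pq - 234q^2 - 36p^3 - 24p^2q + 72p^2q + 48pq^2 + 189pq^2 + 126q^3    [distributive law]
= 306p^2 - 147pq - 648p - 432q - 234q^2 - 36p^3 + 48p^2q + 237pq^2 + 126q^3    [combine like terms]

306p^2 - 147pq - 648p - 432q - 234q^2 - 36p^3 + 48p^2q + 237pq^2 + 126q^3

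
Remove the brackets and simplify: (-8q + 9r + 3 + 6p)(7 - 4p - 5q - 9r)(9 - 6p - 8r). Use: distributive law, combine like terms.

-639q + 444pq + 811qr - 12p^2q - 178pqr + 360q^2 - 240pq^2 - 320q^2r - 216qr^2 + 156r - 1266pr - 1017r^2 + 732p^2r + 1206pr^2 + 648r^3 + 189 + 144p - 396p^2 + 144p^3

(-8q + 9r + 3 + 6p)(7 - 4p - 5q - 9r)(9 - 6p - 8r)
= (-56q + 32pq + 40q^2 + 72qr + 63r - 36pr - 45qr - 81r^2 + 21 - 12p - 15q - 27r + 42p - 24p^2 - 30pq - 54pr)(9 - 6p - 8r)    [distributive law]
= (-71q + 2pq + 40q^2 + 27qr + 36r - 90pr - 81r^2 + 21 + 30p - 24p^2)(9 - 6p - 8r)    [combine like terms]
= -639q + 426pq + 568qr + 18pq - 12p^2q - 16pqr + 360q^2 - 240pq^2 - 320q^2r + 243qr - 162pqr - 216qr^2 + 324r - 216pr - 288r^2 - 810pr + 540p^2r + 720pr^2 - 729r^2 + 486pr^2 + 648r^3 + 189 - 126p - 168r + 270p - 180p^2 - 240pr - 216p^2 + 144p^3 + 192p^2r    [distributive law]
= -639q + 444pq + 811qr - 12p^2q - 178pqr + 360q^2 - 240pq^2 - 320q^2r - 216qr^2 + 156r - 1266pr - 1017r^2 + 732p^2r + 1206pr^2 + 648r^3 + 189 + 144p - 396p^2 + 144p^3    [combine like terms]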